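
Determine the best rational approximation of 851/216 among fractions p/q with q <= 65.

Expand x = 851/216 as a continued fraction with the Euclidean algorithm:
  851 = 3*216 + 203, so a_0 = 3.
  216 = 1*203 + 13, so a_1 = 1.
  203 = 15*13 + 8, so a_2 = 15.
  13 = 1*8 + 5, so a_3 = 1.
  8 = 1*5 + 3, so a_4 = 1.
  5 = 1*3 + 2, so a_5 = 1.
  3 = 1*2 + 1, so a_6 = 1.
  2 = 2*1 + 0, so a_7 = 2.
so x = [3; 1, 15, 1, 1, 1, 1, 2].
Convergents (p_i = a_i*p_{i-1} + p_{i-2}, q_i = a_i*q_{i-1} + q_{i-2} with p_{-2}=0, p_{-1}=1, q_{-2}=1, q_{-1}=0), until the denominator exceeds 65:
  i=0: a_0=3, p_0 = 3*1 + 0 = 3, q_0 = 3*0 + 1 = 1.
  i=1: a_1=1, p_1 = 1*3 + 1 = 4, q_1 = 1*1 + 0 = 1.
  i=2: a_2=15, p_2 = 15*4 + 3 = 63, q_2 = 15*1 + 1 = 16.
  i=3: a_3=1, p_3 = 1*63 + 4 = 67, q_3 = 1*16 + 1 = 17.
  i=4: a_4=1, p_4 = 1*67 + 63 = 130, q_4 = 1*17 + 16 = 33.
  i=5: a_5=1, p_5 = 1*130 + 67 = 197, q_5 = 1*33 + 17 = 50.
  i=6: a_6=1, p_6 = 1*197 + 130 = 327, q_6 = 1*50 + 33 = 83.
q_6 = 83 > 65, so the last convergent with denominator <= 65 is p_5/q_5 = 197/50.
The closest fraction with denominator <= 65 is either p_5/q_5 or the intermediate fraction (k*p_5 + p_4)/(k*q_5 + q_4) with the largest k >= 1 whose denominator stays <= 65; these approach x as k grows, and every other convergent or intermediate fraction in range is farther away.
Largest k: floor((65 - q_4)/q_5) = floor((65 - 33)/50) = 0.
Since k = 0, no intermediate fraction beyond p_5/q_5 has denominator <= 65, so the convergent 197/50 is the closest (its error is |851*50 - 197*216|/(216*50) = 2/10800).

197/50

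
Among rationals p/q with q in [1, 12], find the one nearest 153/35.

Expand x = 153/35 as a continued fraction with the Euclidean algorithm:
  153 = 4*35 + 13, so a_0 = 4.
  35 = 2*13 + 9, so a_1 = 2.
  13 = 1*9 + 4, so a_2 = 1.
  9 = 2*4 + 1, so a_3 = 2.
  4 = 4*1 + 0, so a_4 = 4.
so x = [4; 2, 1, 2, 4].
Convergents (p_i = a_i*p_{i-1} + p_{i-2}, q_i = a_i*q_{i-1} + q_{i-2} with p_{-2}=0, p_{-1}=1, q_{-2}=1, q_{-1}=0), until the denominator exceeds 12:
  i=0: a_0=4, p_0 = 4*1 + 0 = 4, q_0 = 4*0 + 1 = 1.
  i=1: a_1=2, p_1 = 2*4 + 1 = 9, q_1 = 2*1 + 0 = 2.
  i=2: a_2=1, p_2 = 1*9 + 4 = 13, q_2 = 1*2 + 1 = 3.
  i=3: a_3=2, p_3 = 2*13 + 9 = 35, q_3 = 2*3 + 2 = 8.
  i=4: a_4=4, p_4 = 4*35 + 13 = 153, q_4 = 4*8 + 3 = 35.
q_4 = 35 > 12, so the last convergent with denominator <= 12 is p_3/q_3 = 35/8.
The closest fraction with denominator <= 12 is either p_3/q_3 or the intermediate fraction (k*p_3 + p_2)/(k*q_3 + q_2) with the largest k >= 1 whose denominator stays <= 12; these approach x as k grows, and every other convergent or intermediate fraction in range is farther away.
Largest k: floor((12 - q_2)/q_3) = floor((12 - 3)/8) = 1.
That gives (1*35 + 13)/(1*8 + 3) = 48/11.
Compare the errors: |x - 35/8| = |153*8 - 35*35|/(35*8) = 1/280, and |x - 48/11| = |153*11 - 48*35|/(35*11) = 3/385.
Cross-multiplying, 1*385 = 385 < 840 = 3*280, so 1/280 is smaller: the convergent 35/8 is closer to x than 48/11.

35/8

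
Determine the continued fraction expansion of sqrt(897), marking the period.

[29; (1, 18, 1, 58)]

Write x_i = (sqrt(897) + m_i)/d_i with (m_0, d_0) = (0, 1). a_0 = floor(sqrt(897)) = 29, since 29^2 = 841 <= 897 < 900 = 30^2.
Iterate m_{i+1} = d_i*a_i - m_i, d_{i+1} = (897 - m_{i+1}^2)/d_i, a_{i+1} = floor((a_0 + m_{i+1})/d_{i+1}):
  m_1 = 1*29 - 0 = 29, d_1 = (897 - 29^2)/1 = 56/1 = 56, a_1 = floor((29 + 29)/56) = 1.
  m_2 = 56*1 - 29 = 27, d_2 = (897 - 27^2)/56 = 168/56 = 3, a_2 = floor((29 + 27)/3) = 18.
  m_3 = 3*18 - 27 = 27, d_3 = (897 - 27^2)/3 = 168/3 = 56, a_3 = floor((29 + 27)/56) = 1.
  m_4 = 56*1 - 27 = 29, d_4 = (897 - 29^2)/56 = 56/56 = 1, a_4 = floor((29 + 29)/1) = 58.
  m_5 = 1*58 - 29 = 29, d_5 = (897 - 29^2)/1 = 56/1 = 56: (m_5, d_5) = (m_1, d_1) = (29, 56), so from here the quotients repeat a_1, ..., a_4; the period length is 4.
Hence the expansion of sqrt(897) is a_0 = 29 followed by the repeating block 1, 18, 1, 58 (period 4).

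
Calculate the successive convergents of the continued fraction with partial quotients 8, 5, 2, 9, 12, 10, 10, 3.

Using the convergent recurrence p_i = a_i*p_{i-1} + p_{i-2}, q_i = a_i*q_{i-1} + q_{i-2} with p_{-2}=0, p_{-1}=1, q_{-2}=1, q_{-1}=0:
  i=0: a_0=8, p_0 = 8*1 + 0 = 8, q_0 = 8*0 + 1 = 1.
  i=1: a_1=5, p_1 = 5*8 + 1 = 41, q_1 = 5*1 + 0 = 5.
  i=2: a_2=2, p_2 = 2*41 + 8 = 90, q_2 = 2*5 + 1 = 11.
  i=3: a_3=9, p_3 = 9*90 + 41 = 851, q_3 = 9*11 + 5 = 104.
  i=4: a_4=12, p_4 = 12*851 + 90 = 10302, q_4 = 12*104 + 11 = 1259.
  i=5: a_5=10, p_5 = 10*10302 + 851 = 103871, q_5 = 10*1259 + 104 = 12694.
  i=6: a_6=10, p_6 = 10*103871 + 10302 = 1049012, q_6 = 10*12694 + 1259 = 128199.
  i=7: a_7=3, p_7 = 3*1049012 + 103871 = 3250907, q_7 = 3*128199 + 12694 = 397291.

8/1, 41/5, 90/11, 851/104, 10302/1259, 103871/12694, 1049012/128199, 3250907/397291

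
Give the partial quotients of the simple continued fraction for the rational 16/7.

[2; 3, 2]

Run the Euclidean algorithm on 16 and 7; the successive quotients are the partial quotients a_0, a_1, ... (each step inverts the fractional part left over by the previous one):
  16 = 2*7 + 2, so a_0 = 2.
  7 = 3*2 + 1, so a_1 = 3.
  2 = 2*1 + 0, so a_2 = 2.
The remainder reaches 0 after 3 divisions, so the expansion has 3 partial quotients, read off in order.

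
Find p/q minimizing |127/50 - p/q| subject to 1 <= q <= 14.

33/13

Expand x = 127/50 as a continued fraction with the Euclidean algorithm:
  127 = 2*50 + 27, so a_0 = 2.
  50 = 1*27 + 23, so a_1 = 1.
  27 = 1*23 + 4, so a_2 = 1.
  23 = 5*4 + 3, so a_3 = 5.
  4 = 1*3 + 1, so a_4 = 1.
  3 = 3*1 + 0, so a_5 = 3.
so x = [2; 1, 1, 5, 1, 3].
Convergents (p_i = a_i*p_{i-1} + p_{i-2}, q_i = a_i*q_{i-1} + q_{i-2} with p_{-2}=0, p_{-1}=1, q_{-2}=1, q_{-1}=0), until the denominator exceeds 14:
  i=0: a_0=2, p_0 = 2*1 + 0 = 2, q_0 = 2*0 + 1 = 1.
  i=1: a_1=1, p_1 = 1*2 + 1 = 3, q_1 = 1*1 + 0 = 1.
  i=2: a_2=1, p_2 = 1*3 + 2 = 5, q_2 = 1*1 + 1 = 2.
  i=3: a_3=5, p_3 = 5*5 + 3 = 28, q_3 = 5*2 + 1 = 11.
  i=4: a_4=1, p_4 = 1*28 + 5 = 33, q_4 = 1*11 + 2 = 13.
  i=5: a_5=3, p_5 = 3*33 + 28 = 127, q_5 = 3*13 + 11 = 50.
q_5 = 50 > 14, so the last convergent with denominator <= 14 is p_4/q_4 = 33/13.
The closest fraction with denominator <= 14 is either p_4/q_4 or the intermediate fraction (k*p_4 + p_3)/(k*q_4 + q_3) with the largest k >= 1 whose denominator stays <= 14; these approach x as k grows, and every other convergent or intermediate fraction in range is farther away.
Largest k: floor((14 - q_3)/q_4) = floor((14 - 11)/13) = 0.
Since k = 0, no intermediate fraction beyond p_4/q_4 has denominator <= 14, so the convergent 33/13 is the closest (its error is |127*13 - 33*50|/(50*13) = 1/650).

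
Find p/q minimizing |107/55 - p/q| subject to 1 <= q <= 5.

2/1

Expand x = 107/55 as a continued fraction with the Euclidean algorithm:
  107 = 1*55 + 52, so a_0 = 1.
  55 = 1*52 + 3, so a_1 = 1.
  52 = 17*3 + 1, so a_2 = 17.
  3 = 3*1 + 0, so a_3 = 3.
so x = [1; 1, 17, 3].
Convergents (p_i = a_i*p_{i-1} + p_{i-2}, q_i = a_i*q_{i-1} + q_{i-2} with p_{-2}=0, p_{-1}=1, q_{-2}=1, q_{-1}=0), until the denominator exceeds 5:
  i=0: a_0=1, p_0 = 1*1 + 0 = 1, q_0 = 1*0 + 1 = 1.
  i=1: a_1=1, p_1 = 1*1 + 1 = 2, q_1 = 1*1 + 0 = 1.
  i=2: a_2=17, p_2 = 17*2 + 1 = 35, q_2 = 17*1 + 1 = 18.
q_2 = 18 > 5, so the last convergent with denominator <= 5 is p_1/q_1 = 2/1.
The closest fraction with denominator <= 5 is either p_1/q_1 or the intermediate fraction (k*p_1 + p_0)/(k*q_1 + q_0) with the largest k >= 1 whose denominator stays <= 5; these approach x as k grows, and every other convergent or intermediate fraction in range is farther away.
Largest k: floor((5 - q_0)/q_1) = floor((5 - 1)/1) = 4.
That gives (4*2 + 1)/(4*1 + 1) = 9/5.
Compare the errors: |x - 2/1| = |107*1 - 2*55|/(55*1) = 3/55, and |x - 9/5| = |107*5 - 9*55|/(55*5) = 40/275.
Cross-multiplying, 3*275 = 825 < 2200 = 40*55, so 3/55 is smaller: the convergent 2/1 is closer to x than 9/5.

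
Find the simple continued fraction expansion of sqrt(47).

Write x_i = (sqrt(47) + m_i)/d_i with (m_0, d_0) = (0, 1). a_0 = floor(sqrt(47)) = 6, since 6^2 = 36 <= 47 < 49 = 7^2.
Iterate m_{i+1} = d_i*a_i - m_i, d_{i+1} = (47 - m_{i+1}^2)/d_i, a_{i+1} = floor((a_0 + m_{i+1})/d_{i+1}):
  m_1 = 1*6 - 0 = 6, d_1 = (47 - 6^2)/1 = 11/1 = 11, a_1 = floor((6 + 6)/11) = 1.
  m_2 = 11*1 - 6 = 5, d_2 = (47 - 5^2)/11 = 22/11 = 2, a_2 = floor((6 + 5)/2) = 5.
  m_3 = 2*5 - 5 = 5, d_3 = (47 - 5^2)/2 = 22/2 = 11, a_3 = floor((6 + 5)/11) = 1.
  m_4 = 11*1 - 5 = 6, d_4 = (47 - 6^2)/11 = 11/11 = 1, a_4 = floor((6 + 6)/1) = 12.
  m_5 = 1*12 - 6 = 6, d_5 = (47 - 6^2)/1 = 11/1 = 11: (m_5, d_5) = (m_1, d_1) = (6, 11), so from here the quotients repeat a_1, ..., a_4; the period length is 4.
Hence the expansion of sqrt(47) is a_0 = 6 followed by the repeating block 1, 5, 1, 12 (period 4).

[6; (1, 5, 1, 12)]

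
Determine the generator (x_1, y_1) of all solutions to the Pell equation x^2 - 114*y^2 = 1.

(x, y) = (1025, 96)

First expand sqrt(114) as a continued fraction. With x_i = (sqrt(114) + m_i)/d_i and (m_0, d_0) = (0, 1): a_0 = floor(sqrt(114)) = 10, since 10^2 = 100 <= 114 < 121 = 11^2.
Iterate m_{i+1} = d_i*a_i - m_i, d_{i+1} = (114 - m_{i+1}^2)/d_i, a_{i+1} = floor((a_0 + m_{i+1})/d_{i+1}):
  m_1 = 1*10 - 0 = 10, d_1 = (114 - 10^2)/1 = 14/1 = 14, a_1 = floor((10 + 10)/14) = 1.
  m_2 = 14*1 - 10 = 4, d_2 = (114 - 4^2)/14 = 98/14 = 7, a_2 = floor((10 + 4)/7) = 2.
  m_3 = 7*2 - 4 = 10, d_3 = (114 - 10^2)/7 = 14/7 = 2, a_3 = floor((10 + 10)/2) = 10.
  m_4 = 2*10 - 10 = 10, d_4 = (114 - 10^2)/2 = 14/2 = 7, a_4 = floor((10 + 10)/7) = 2.
  m_5 = 7*2 - 10 = 4, d_5 = (114 - 4^2)/7 = 98/7 = 14, a_5 = floor((10 + 4)/14) = 1.
  m_6 = 14*1 - 4 = 10, d_6 = (114 - 10^2)/14 = 14/14 = 1, a_6 = floor((10 + 10)/1) = 20.
  m_7 = 1*20 - 10 = 10, d_7 = (114 - 10^2)/1 = 14/1 = 14: (m_7, d_7) = (m_1, d_1) = (10, 14), so from here the quotients repeat a_1, ..., a_6; the period length is 6.
So sqrt(114) = [10; (1, 2, 10, 2, 1, 20)] with period length k = 6.
k is even, so the fundamental solution of x^2 - 114y^2 = 1 is (p_{k-1}, q_{k-1}) = (p_5, q_5); compute convergents through index 5.
Convergents (p_i = a_i*p_{i-1} + p_{i-2}, q_i = a_i*q_{i-1} + q_{i-2} with p_{-2}=0, p_{-1}=1, q_{-2}=1, q_{-1}=0):
  i=0: a_0=10, p_0 = 10*1 + 0 = 10, q_0 = 10*0 + 1 = 1.
  i=1: a_1=1, p_1 = 1*10 + 1 = 11, q_1 = 1*1 + 0 = 1.
  i=2: a_2=2, p_2 = 2*11 + 10 = 32, q_2 = 2*1 + 1 = 3.
  i=3: a_3=10, p_3 = 10*32 + 11 = 331, q_3 = 10*3 + 1 = 31.
  i=4: a_4=2, p_4 = 2*331 + 32 = 694, q_4 = 2*31 + 3 = 65.
  i=5: a_5=1, p_5 = 1*694 + 331 = 1025, q_5 = 1*65 + 31 = 96.
Check: 1025^2 - 114*96^2 = 1050625 - 1050624 = 1, so (x, y) = (1025, 96) solves the equation, and by the theorem it is the least positive solution.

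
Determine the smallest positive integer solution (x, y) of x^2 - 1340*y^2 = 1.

(x, y) = (729631, 19932)

First expand sqrt(1340) as a continued fraction. With x_i = (sqrt(1340) + m_i)/d_i and (m_0, d_0) = (0, 1): a_0 = floor(sqrt(1340)) = 36, since 36^2 = 1296 <= 1340 < 1369 = 37^2.
Iterate m_{i+1} = d_i*a_i - m_i, d_{i+1} = (1340 - m_{i+1}^2)/d_i, a_{i+1} = floor((a_0 + m_{i+1})/d_{i+1}):
  m_1 = 1*36 - 0 = 36, d_1 = (1340 - 36^2)/1 = 44/1 = 44, a_1 = floor((36 + 36)/44) = 1.
  m_2 = 44*1 - 36 = 8, d_2 = (1340 - 8^2)/44 = 1276/44 = 29, a_2 = floor((36 + 8)/29) = 1.
  m_3 = 29*1 - 8 = 21, d_3 = (1340 - 21^2)/29 = 899/29 = 31, a_3 = floor((36 + 21)/31) = 1.
  m_4 = 31*1 - 21 = 10, d_4 = (1340 - 10^2)/31 = 1240/31 = 40, a_4 = floor((36 + 10)/40) = 1.
  m_5 = 40*1 - 10 = 30, d_5 = (1340 - 30^2)/40 = 440/40 = 11, a_5 = floor((36 + 30)/11) = 6.
  m_6 = 11*6 - 30 = 36, d_6 = (1340 - 36^2)/11 = 44/11 = 4, a_6 = floor((36 + 36)/4) = 18.
  m_7 = 4*18 - 36 = 36, d_7 = (1340 - 36^2)/4 = 44/4 = 11, a_7 = floor((36 + 36)/11) = 6.
  m_8 = 11*6 - 36 = 30, d_8 = (1340 - 30^2)/11 = 440/11 = 40, a_8 = floor((36 + 30)/40) = 1.
  m_9 = 40*1 - 30 = 10, d_9 = (1340 - 10^2)/40 = 1240/40 = 31, a_9 = floor((36 + 10)/31) = 1.
  m_10 = 31*1 - 10 = 21, d_10 = (1340 - 21^2)/31 = 899/31 = 29, a_10 = floor((36 + 21)/29) = 1.
  m_11 = 29*1 - 21 = 8, d_11 = (1340 - 8^2)/29 = 1276/29 = 44, a_11 = floor((36 + 8)/44) = 1.
  m_12 = 44*1 - 8 = 36, d_12 = (1340 - 36^2)/44 = 44/44 = 1, a_12 = floor((36 + 36)/1) = 72.
  m_13 = 1*72 - 36 = 36, d_13 = (1340 - 36^2)/1 = 44/1 = 44: (m_13, d_13) = (m_1, d_1) = (36, 44), so from here the quotients repeat a_1, ..., a_12; the period length is 12.
So sqrt(1340) = [36; (1, 1, 1, 1, 6, 18, 6, 1, 1, 1, 1, 72)] with period length k = 12.
k is even, so the fundamental solution of x^2 - 1340y^2 = 1 is (p_{k-1}, q_{k-1}) = (p_11, q_11); compute convergents through index 11.
Convergents (p_i = a_i*p_{i-1} + p_{i-2}, q_i = a_i*q_{i-1} + q_{i-2} with p_{-2}=0, p_{-1}=1, q_{-2}=1, q_{-1}=0):
  i=0: a_0=36, p_0 = 36*1 + 0 = 36, q_0 = 36*0 + 1 = 1.
  i=1: a_1=1, p_1 = 1*36 + 1 = 37, q_1 = 1*1 + 0 = 1.
  i=2: a_2=1, p_2 = 1*37 + 36 = 73, q_2 = 1*1 + 1 = 2.
  i=3: a_3=1, p_3 = 1*73 + 37 = 110, q_3 = 1*2 + 1 = 3.
  i=4: a_4=1, p_4 = 1*110 + 73 = 183, q_4 = 1*3 + 2 = 5.
  i=5: a_5=6, p_5 = 6*183 + 110 = 1208, q_5 = 6*5 + 3 = 33.
  i=6: a_6=18, p_6 = 18*1208 + 183 = 21927, q_6 = 18*33 + 5 = 599.
  i=7: a_7=6, p_7 = 6*21927 + 1208 = 132770, q_7 = 6*599 + 33 = 3627.
  i=8: a_8=1, p_8 = 1*132770 + 21927 = 154697, q_8 = 1*3627 + 599 = 4226.
  i=9: a_9=1, p_9 = 1*154697 + 132770 = 287467, q_9 = 1*4226 + 3627 = 7853.
  i=10: a_10=1, p_10 = 1*287467 + 154697 = 442164, q_10 = 1*7853 + 4226 = 12079.
  i=11: a_11=1, p_11 = 1*442164 + 287467 = 729631, q_11 = 1*12079 + 7853 = 19932.
Check: 729631^2 - 1340*19932^2 = 532361396161 - 532361396160 = 1, so (x, y) = (729631, 19932) solves the equation, and by the theorem it is the least positive solution.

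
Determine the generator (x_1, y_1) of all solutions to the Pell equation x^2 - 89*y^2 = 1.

First expand sqrt(89) as a continued fraction. With x_i = (sqrt(89) + m_i)/d_i and (m_0, d_0) = (0, 1): a_0 = floor(sqrt(89)) = 9, since 9^2 = 81 <= 89 < 100 = 10^2.
Iterate m_{i+1} = d_i*a_i - m_i, d_{i+1} = (89 - m_{i+1}^2)/d_i, a_{i+1} = floor((a_0 + m_{i+1})/d_{i+1}):
  m_1 = 1*9 - 0 = 9, d_1 = (89 - 9^2)/1 = 8/1 = 8, a_1 = floor((9 + 9)/8) = 2.
  m_2 = 8*2 - 9 = 7, d_2 = (89 - 7^2)/8 = 40/8 = 5, a_2 = floor((9 + 7)/5) = 3.
  m_3 = 5*3 - 7 = 8, d_3 = (89 - 8^2)/5 = 25/5 = 5, a_3 = floor((9 + 8)/5) = 3.
  m_4 = 5*3 - 8 = 7, d_4 = (89 - 7^2)/5 = 40/5 = 8, a_4 = floor((9 + 7)/8) = 2.
  m_5 = 8*2 - 7 = 9, d_5 = (89 - 9^2)/8 = 8/8 = 1, a_5 = floor((9 + 9)/1) = 18.
  m_6 = 1*18 - 9 = 9, d_6 = (89 - 9^2)/1 = 8/1 = 8: (m_6, d_6) = (m_1, d_1) = (9, 8), so from here the quotients repeat a_1, ..., a_5; the period length is 5.
So sqrt(89) = [9; (2, 3, 3, 2, 18)] with period length k = 5.
k is odd, so (p_{k-1}, q_{k-1}) only solves x^2 - 89y^2 = -1 and the fundamental solution of x^2 - 89y^2 = 1 is (p_{2k-1}, q_{2k-1}) = (p_9, q_9); compute convergents through index 9, running through the period twice.
Convergents (p_i = a_i*p_{i-1} + p_{i-2}, q_i = a_i*q_{i-1} + q_{i-2} with p_{-2}=0, p_{-1}=1, q_{-2}=1, q_{-1}=0):
  i=0: a_0=9, p_0 = 9*1 + 0 = 9, q_0 = 9*0 + 1 = 1.
  i=1: a_1=2, p_1 = 2*9 + 1 = 19, q_1 = 2*1 + 0 = 2.
  i=2: a_2=3, p_2 = 3*19 + 9 = 66, q_2 = 3*2 + 1 = 7.
  i=3: a_3=3, p_3 = 3*66 + 19 = 217, q_3 = 3*7 + 2 = 23.
  i=4: a_4=2, p_4 = 2*217 + 66 = 500, q_4 = 2*23 + 7 = 53.
  i=5: a_5=18, p_5 = 18*500 + 217 = 9217, q_5 = 18*53 + 23 = 977.
  i=6: a_6=2, p_6 = 2*9217 + 500 = 18934, q_6 = 2*977 + 53 = 2007.
  i=7: a_7=3, p_7 = 3*18934 + 9217 = 66019, q_7 = 3*2007 + 977 = 6998.
  i=8: a_8=3, p_8 = 3*66019 + 18934 = 216991, q_8 = 3*6998 + 2007 = 23001.
  i=9: a_9=2, p_9 = 2*216991 + 66019 = 500001, q_9 = 2*23001 + 6998 = 53000.
Indeed p_4^2 - 89*q_4^2 = 250000 - 250001 = -1, not +1.
Check: 500001^2 - 89*53000^2 = 250001000001 - 250001000000 = 1, so (x, y) = (500001, 53000) solves the equation, and by the theorem it is the least positive solution.

(x, y) = (500001, 53000)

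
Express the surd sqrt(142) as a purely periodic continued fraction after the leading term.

[11; (1, 10, 1, 22)]

Write x_i = (sqrt(142) + m_i)/d_i with (m_0, d_0) = (0, 1). a_0 = floor(sqrt(142)) = 11, since 11^2 = 121 <= 142 < 144 = 12^2.
Iterate m_{i+1} = d_i*a_i - m_i, d_{i+1} = (142 - m_{i+1}^2)/d_i, a_{i+1} = floor((a_0 + m_{i+1})/d_{i+1}):
  m_1 = 1*11 - 0 = 11, d_1 = (142 - 11^2)/1 = 21/1 = 21, a_1 = floor((11 + 11)/21) = 1.
  m_2 = 21*1 - 11 = 10, d_2 = (142 - 10^2)/21 = 42/21 = 2, a_2 = floor((11 + 10)/2) = 10.
  m_3 = 2*10 - 10 = 10, d_3 = (142 - 10^2)/2 = 42/2 = 21, a_3 = floor((11 + 10)/21) = 1.
  m_4 = 21*1 - 10 = 11, d_4 = (142 - 11^2)/21 = 21/21 = 1, a_4 = floor((11 + 11)/1) = 22.
  m_5 = 1*22 - 11 = 11, d_5 = (142 - 11^2)/1 = 21/1 = 21: (m_5, d_5) = (m_1, d_1) = (11, 21), so from here the quotients repeat a_1, ..., a_4; the period length is 4.
Hence the expansion of sqrt(142) is a_0 = 11 followed by the repeating block 1, 10, 1, 22 (period 4).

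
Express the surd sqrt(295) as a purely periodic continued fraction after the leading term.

[17; (5, 1, 2, 3, 2, 6, 2, 3, 2, 1, 5, 34)]

Write x_i = (sqrt(295) + m_i)/d_i with (m_0, d_0) = (0, 1). a_0 = floor(sqrt(295)) = 17, since 17^2 = 289 <= 295 < 324 = 18^2.
Iterate m_{i+1} = d_i*a_i - m_i, d_{i+1} = (295 - m_{i+1}^2)/d_i, a_{i+1} = floor((a_0 + m_{i+1})/d_{i+1}):
  m_1 = 1*17 - 0 = 17, d_1 = (295 - 17^2)/1 = 6/1 = 6, a_1 = floor((17 + 17)/6) = 5.
  m_2 = 6*5 - 17 = 13, d_2 = (295 - 13^2)/6 = 126/6 = 21, a_2 = floor((17 + 13)/21) = 1.
  m_3 = 21*1 - 13 = 8, d_3 = (295 - 8^2)/21 = 231/21 = 11, a_3 = floor((17 + 8)/11) = 2.
  m_4 = 11*2 - 8 = 14, d_4 = (295 - 14^2)/11 = 99/11 = 9, a_4 = floor((17 + 14)/9) = 3.
  m_5 = 9*3 - 14 = 13, d_5 = (295 - 13^2)/9 = 126/9 = 14, a_5 = floor((17 + 13)/14) = 2.
  m_6 = 14*2 - 13 = 15, d_6 = (295 - 15^2)/14 = 70/14 = 5, a_6 = floor((17 + 15)/5) = 6.
  m_7 = 5*6 - 15 = 15, d_7 = (295 - 15^2)/5 = 70/5 = 14, a_7 = floor((17 + 15)/14) = 2.
  m_8 = 14*2 - 15 = 13, d_8 = (295 - 13^2)/14 = 126/14 = 9, a_8 = floor((17 + 13)/9) = 3.
  m_9 = 9*3 - 13 = 14, d_9 = (295 - 14^2)/9 = 99/9 = 11, a_9 = floor((17 + 14)/11) = 2.
  m_10 = 11*2 - 14 = 8, d_10 = (295 - 8^2)/11 = 231/11 = 21, a_10 = floor((17 + 8)/21) = 1.
  m_11 = 21*1 - 8 = 13, d_11 = (295 - 13^2)/21 = 126/21 = 6, a_11 = floor((17 + 13)/6) = 5.
  m_12 = 6*5 - 13 = 17, d_12 = (295 - 17^2)/6 = 6/6 = 1, a_12 = floor((17 + 17)/1) = 34.
  m_13 = 1*34 - 17 = 17, d_13 = (295 - 17^2)/1 = 6/1 = 6: (m_13, d_13) = (m_1, d_1) = (17, 6), so from here the quotients repeat a_1, ..., a_12; the period length is 12.
Hence the expansion of sqrt(295) is a_0 = 17 followed by the repeating block 5, 1, 2, 3, 2, 6, 2, 3, 2, 1, 5, 34 (period 12).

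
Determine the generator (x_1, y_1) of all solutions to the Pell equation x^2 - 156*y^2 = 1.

First expand sqrt(156) as a continued fraction. With x_i = (sqrt(156) + m_i)/d_i and (m_0, d_0) = (0, 1): a_0 = floor(sqrt(156)) = 12, since 12^2 = 144 <= 156 < 169 = 13^2.
Iterate m_{i+1} = d_i*a_i - m_i, d_{i+1} = (156 - m_{i+1}^2)/d_i, a_{i+1} = floor((a_0 + m_{i+1})/d_{i+1}):
  m_1 = 1*12 - 0 = 12, d_1 = (156 - 12^2)/1 = 12/1 = 12, a_1 = floor((12 + 12)/12) = 2.
  m_2 = 12*2 - 12 = 12, d_2 = (156 - 12^2)/12 = 12/12 = 1, a_2 = floor((12 + 12)/1) = 24.
  m_3 = 1*24 - 12 = 12, d_3 = (156 - 12^2)/1 = 12/1 = 12: (m_3, d_3) = (m_1, d_1) = (12, 12), so from here the quotients repeat a_1, a_2; the period length is 2.
So sqrt(156) = [12; (2, 24)] with period length k = 2.
k is even, so the fundamental solution of x^2 - 156y^2 = 1 is (p_{k-1}, q_{k-1}) = (p_1, q_1); compute convergents through index 1.
Convergents (p_i = a_i*p_{i-1} + p_{i-2}, q_i = a_i*q_{i-1} + q_{i-2} with p_{-2}=0, p_{-1}=1, q_{-2}=1, q_{-1}=0):
  i=0: a_0=12, p_0 = 12*1 + 0 = 12, q_0 = 12*0 + 1 = 1.
  i=1: a_1=2, p_1 = 2*12 + 1 = 25, q_1 = 2*1 + 0 = 2.
Check: 25^2 - 156*2^2 = 625 - 624 = 1, so (x, y) = (25, 2) solves the equation, and by the theorem it is the least positive solution.

(x, y) = (25, 2)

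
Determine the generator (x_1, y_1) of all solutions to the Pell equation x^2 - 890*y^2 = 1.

First expand sqrt(890) as a continued fraction. With x_i = (sqrt(890) + m_i)/d_i and (m_0, d_0) = (0, 1): a_0 = floor(sqrt(890)) = 29, since 29^2 = 841 <= 890 < 900 = 30^2.
Iterate m_{i+1} = d_i*a_i - m_i, d_{i+1} = (890 - m_{i+1}^2)/d_i, a_{i+1} = floor((a_0 + m_{i+1})/d_{i+1}):
  m_1 = 1*29 - 0 = 29, d_1 = (890 - 29^2)/1 = 49/1 = 49, a_1 = floor((29 + 29)/49) = 1.
  m_2 = 49*1 - 29 = 20, d_2 = (890 - 20^2)/49 = 490/49 = 10, a_2 = floor((29 + 20)/10) = 4.
  m_3 = 10*4 - 20 = 20, d_3 = (890 - 20^2)/10 = 490/10 = 49, a_3 = floor((29 + 20)/49) = 1.
  m_4 = 49*1 - 20 = 29, d_4 = (890 - 29^2)/49 = 49/49 = 1, a_4 = floor((29 + 29)/1) = 58.
  m_5 = 1*58 - 29 = 29, d_5 = (890 - 29^2)/1 = 49/1 = 49: (m_5, d_5) = (m_1, d_1) = (29, 49), so from here the quotients repeat a_1, ..., a_4; the period length is 4.
So sqrt(890) = [29; (1, 4, 1, 58)] with period length k = 4.
k is even, so the fundamental solution of x^2 - 890y^2 = 1 is (p_{k-1}, q_{k-1}) = (p_3, q_3); compute convergents through index 3.
Convergents (p_i = a_i*p_{i-1} + p_{i-2}, q_i = a_i*q_{i-1} + q_{i-2} with p_{-2}=0, p_{-1}=1, q_{-2}=1, q_{-1}=0):
  i=0: a_0=29, p_0 = 29*1 + 0 = 29, q_0 = 29*0 + 1 = 1.
  i=1: a_1=1, p_1 = 1*29 + 1 = 30, q_1 = 1*1 + 0 = 1.
  i=2: a_2=4, p_2 = 4*30 + 29 = 149, q_2 = 4*1 + 1 = 5.
  i=3: a_3=1, p_3 = 1*149 + 30 = 179, q_3 = 1*5 + 1 = 6.
Check: 179^2 - 890*6^2 = 32041 - 32040 = 1, so (x, y) = (179, 6) solves the equation, and by the theorem it is the least positive solution.

(x, y) = (179, 6)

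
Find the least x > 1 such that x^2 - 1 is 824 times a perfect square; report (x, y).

First expand sqrt(824) as a continued fraction. With x_i = (sqrt(824) + m_i)/d_i and (m_0, d_0) = (0, 1): a_0 = floor(sqrt(824)) = 28, since 28^2 = 784 <= 824 < 841 = 29^2.
Iterate m_{i+1} = d_i*a_i - m_i, d_{i+1} = (824 - m_{i+1}^2)/d_i, a_{i+1} = floor((a_0 + m_{i+1})/d_{i+1}):
  m_1 = 1*28 - 0 = 28, d_1 = (824 - 28^2)/1 = 40/1 = 40, a_1 = floor((28 + 28)/40) = 1.
  m_2 = 40*1 - 28 = 12, d_2 = (824 - 12^2)/40 = 680/40 = 17, a_2 = floor((28 + 12)/17) = 2.
  m_3 = 17*2 - 12 = 22, d_3 = (824 - 22^2)/17 = 340/17 = 20, a_3 = floor((28 + 22)/20) = 2.
  m_4 = 20*2 - 22 = 18, d_4 = (824 - 18^2)/20 = 500/20 = 25, a_4 = floor((28 + 18)/25) = 1.
  m_5 = 25*1 - 18 = 7, d_5 = (824 - 7^2)/25 = 775/25 = 31, a_5 = floor((28 + 7)/31) = 1.
  m_6 = 31*1 - 7 = 24, d_6 = (824 - 24^2)/31 = 248/31 = 8, a_6 = floor((28 + 24)/8) = 6.
  m_7 = 8*6 - 24 = 24, d_7 = (824 - 24^2)/8 = 248/8 = 31, a_7 = floor((28 + 24)/31) = 1.
  m_8 = 31*1 - 24 = 7, d_8 = (824 - 7^2)/31 = 775/31 = 25, a_8 = floor((28 + 7)/25) = 1.
  m_9 = 25*1 - 7 = 18, d_9 = (824 - 18^2)/25 = 500/25 = 20, a_9 = floor((28 + 18)/20) = 2.
  m_10 = 20*2 - 18 = 22, d_10 = (824 - 22^2)/20 = 340/20 = 17, a_10 = floor((28 + 22)/17) = 2.
  m_11 = 17*2 - 22 = 12, d_11 = (824 - 12^2)/17 = 680/17 = 40, a_11 = floor((28 + 12)/40) = 1.
  m_12 = 40*1 - 12 = 28, d_12 = (824 - 28^2)/40 = 40/40 = 1, a_12 = floor((28 + 28)/1) = 56.
  m_13 = 1*56 - 28 = 28, d_13 = (824 - 28^2)/1 = 40/1 = 40: (m_13, d_13) = (m_1, d_1) = (28, 40), so from here the quotients repeat a_1, ..., a_12; the period length is 12.
So sqrt(824) = [28; (1, 2, 2, 1, 1, 6, 1, 1, 2, 2, 1, 56)] with period length k = 12.
k is even, so the fundamental solution of x^2 - 824y^2 = 1 is (p_{k-1}, q_{k-1}) = (p_11, q_11); compute convergents through index 11.
Convergents (p_i = a_i*p_{i-1} + p_{i-2}, q_i = a_i*q_{i-1} + q_{i-2} with p_{-2}=0, p_{-1}=1, q_{-2}=1, q_{-1}=0):
  i=0: a_0=28, p_0 = 28*1 + 0 = 28, q_0 = 28*0 + 1 = 1.
  i=1: a_1=1, p_1 = 1*28 + 1 = 29, q_1 = 1*1 + 0 = 1.
  i=2: a_2=2, p_2 = 2*29 + 28 = 86, q_2 = 2*1 + 1 = 3.
  i=3: a_3=2, p_3 = 2*86 + 29 = 201, q_3 = 2*3 + 1 = 7.
  i=4: a_4=1, p_4 = 1*201 + 86 = 287, q_4 = 1*7 + 3 = 10.
  i=5: a_5=1, p_5 = 1*287 + 201 = 488, q_5 = 1*10 + 7 = 17.
  i=6: a_6=6, p_6 = 6*488 + 287 = 3215, q_6 = 6*17 + 10 = 112.
  i=7: a_7=1, p_7 = 1*3215 + 488 = 3703, q_7 = 1*112 + 17 = 129.
  i=8: a_8=1, p_8 = 1*3703 + 3215 = 6918, q_8 = 1*129 + 112 = 241.
  i=9: a_9=2, p_9 = 2*6918 + 3703 = 17539, q_9 = 2*241 + 129 = 611.
  i=10: a_10=2, p_10 = 2*17539 + 6918 = 41996, q_10 = 2*611 + 241 = 1463.
  i=11: a_11=1, p_11 = 1*41996 + 17539 = 59535, q_11 = 1*1463 + 611 = 2074.
Check: 59535^2 - 824*2074^2 = 3544416225 - 3544416224 = 1, so (x, y) = (59535, 2074) solves the equation, and by the theorem it is the least positive solution.

(x, y) = (59535, 2074)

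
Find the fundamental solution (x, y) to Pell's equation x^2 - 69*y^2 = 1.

First expand sqrt(69) as a continued fraction. With x_i = (sqrt(69) + m_i)/d_i and (m_0, d_0) = (0, 1): a_0 = floor(sqrt(69)) = 8, since 8^2 = 64 <= 69 < 81 = 9^2.
Iterate m_{i+1} = d_i*a_i - m_i, d_{i+1} = (69 - m_{i+1}^2)/d_i, a_{i+1} = floor((a_0 + m_{i+1})/d_{i+1}):
  m_1 = 1*8 - 0 = 8, d_1 = (69 - 8^2)/1 = 5/1 = 5, a_1 = floor((8 + 8)/5) = 3.
  m_2 = 5*3 - 8 = 7, d_2 = (69 - 7^2)/5 = 20/5 = 4, a_2 = floor((8 + 7)/4) = 3.
  m_3 = 4*3 - 7 = 5, d_3 = (69 - 5^2)/4 = 44/4 = 11, a_3 = floor((8 + 5)/11) = 1.
  m_4 = 11*1 - 5 = 6, d_4 = (69 - 6^2)/11 = 33/11 = 3, a_4 = floor((8 + 6)/3) = 4.
  m_5 = 3*4 - 6 = 6, d_5 = (69 - 6^2)/3 = 33/3 = 11, a_5 = floor((8 + 6)/11) = 1.
  m_6 = 11*1 - 6 = 5, d_6 = (69 - 5^2)/11 = 44/11 = 4, a_6 = floor((8 + 5)/4) = 3.
  m_7 = 4*3 - 5 = 7, d_7 = (69 - 7^2)/4 = 20/4 = 5, a_7 = floor((8 + 7)/5) = 3.
  m_8 = 5*3 - 7 = 8, d_8 = (69 - 8^2)/5 = 5/5 = 1, a_8 = floor((8 + 8)/1) = 16.
  m_9 = 1*16 - 8 = 8, d_9 = (69 - 8^2)/1 = 5/1 = 5: (m_9, d_9) = (m_1, d_1) = (8, 5), so from here the quotients repeat a_1, ..., a_8; the period length is 8.
So sqrt(69) = [8; (3, 3, 1, 4, 1, 3, 3, 16)] with period length k = 8.
k is even, so the fundamental solution of x^2 - 69y^2 = 1 is (p_{k-1}, q_{k-1}) = (p_7, q_7); compute convergents through index 7.
Convergents (p_i = a_i*p_{i-1} + p_{i-2}, q_i = a_i*q_{i-1} + q_{i-2} with p_{-2}=0, p_{-1}=1, q_{-2}=1, q_{-1}=0):
  i=0: a_0=8, p_0 = 8*1 + 0 = 8, q_0 = 8*0 + 1 = 1.
  i=1: a_1=3, p_1 = 3*8 + 1 = 25, q_1 = 3*1 + 0 = 3.
  i=2: a_2=3, p_2 = 3*25 + 8 = 83, q_2 = 3*3 + 1 = 10.
  i=3: a_3=1, p_3 = 1*83 + 25 = 108, q_3 = 1*10 + 3 = 13.
  i=4: a_4=4, p_4 = 4*108 + 83 = 515, q_4 = 4*13 + 10 = 62.
  i=5: a_5=1, p_5 = 1*515 + 108 = 623, q_5 = 1*62 + 13 = 75.
  i=6: a_6=3, p_6 = 3*623 + 515 = 2384, q_6 = 3*75 + 62 = 287.
  i=7: a_7=3, p_7 = 3*2384 + 623 = 7775, q_7 = 3*287 + 75 = 936.
Check: 7775^2 - 69*936^2 = 60450625 - 60450624 = 1, so (x, y) = (7775, 936) solves the equation, and by the theorem it is the least positive solution.

(x, y) = (7775, 936)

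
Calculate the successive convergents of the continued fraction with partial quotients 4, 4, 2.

Using the convergent recurrence p_i = a_i*p_{i-1} + p_{i-2}, q_i = a_i*q_{i-1} + q_{i-2} with p_{-2}=0, p_{-1}=1, q_{-2}=1, q_{-1}=0:
  i=0: a_0=4, p_0 = 4*1 + 0 = 4, q_0 = 4*0 + 1 = 1.
  i=1: a_1=4, p_1 = 4*4 + 1 = 17, q_1 = 4*1 + 0 = 4.
  i=2: a_2=2, p_2 = 2*17 + 4 = 38, q_2 = 2*4 + 1 = 9.

4/1, 17/4, 38/9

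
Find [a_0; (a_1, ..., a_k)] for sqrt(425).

[20; (1, 1, 1, 1, 1, 1, 40)]

Write x_i = (sqrt(425) + m_i)/d_i with (m_0, d_0) = (0, 1). a_0 = floor(sqrt(425)) = 20, since 20^2 = 400 <= 425 < 441 = 21^2.
Iterate m_{i+1} = d_i*a_i - m_i, d_{i+1} = (425 - m_{i+1}^2)/d_i, a_{i+1} = floor((a_0 + m_{i+1})/d_{i+1}):
  m_1 = 1*20 - 0 = 20, d_1 = (425 - 20^2)/1 = 25/1 = 25, a_1 = floor((20 + 20)/25) = 1.
  m_2 = 25*1 - 20 = 5, d_2 = (425 - 5^2)/25 = 400/25 = 16, a_2 = floor((20 + 5)/16) = 1.
  m_3 = 16*1 - 5 = 11, d_3 = (425 - 11^2)/16 = 304/16 = 19, a_3 = floor((20 + 11)/19) = 1.
  m_4 = 19*1 - 11 = 8, d_4 = (425 - 8^2)/19 = 361/19 = 19, a_4 = floor((20 + 8)/19) = 1.
  m_5 = 19*1 - 8 = 11, d_5 = (425 - 11^2)/19 = 304/19 = 16, a_5 = floor((20 + 11)/16) = 1.
  m_6 = 16*1 - 11 = 5, d_6 = (425 - 5^2)/16 = 400/16 = 25, a_6 = floor((20 + 5)/25) = 1.
  m_7 = 25*1 - 5 = 20, d_7 = (425 - 20^2)/25 = 25/25 = 1, a_7 = floor((20 + 20)/1) = 40.
  m_8 = 1*40 - 20 = 20, d_8 = (425 - 20^2)/1 = 25/1 = 25: (m_8, d_8) = (m_1, d_1) = (20, 25), so from here the quotients repeat a_1, ..., a_7; the period length is 7.
Hence the expansion of sqrt(425) is a_0 = 20 followed by the repeating block 1, 1, 1, 1, 1, 1, 40 (period 7).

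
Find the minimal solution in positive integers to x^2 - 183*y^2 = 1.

First expand sqrt(183) as a continued fraction. With x_i = (sqrt(183) + m_i)/d_i and (m_0, d_0) = (0, 1): a_0 = floor(sqrt(183)) = 13, since 13^2 = 169 <= 183 < 196 = 14^2.
Iterate m_{i+1} = d_i*a_i - m_i, d_{i+1} = (183 - m_{i+1}^2)/d_i, a_{i+1} = floor((a_0 + m_{i+1})/d_{i+1}):
  m_1 = 1*13 - 0 = 13, d_1 = (183 - 13^2)/1 = 14/1 = 14, a_1 = floor((13 + 13)/14) = 1.
  m_2 = 14*1 - 13 = 1, d_2 = (183 - 1^2)/14 = 182/14 = 13, a_2 = floor((13 + 1)/13) = 1.
  m_3 = 13*1 - 1 = 12, d_3 = (183 - 12^2)/13 = 39/13 = 3, a_3 = floor((13 + 12)/3) = 8.
  m_4 = 3*8 - 12 = 12, d_4 = (183 - 12^2)/3 = 39/3 = 13, a_4 = floor((13 + 12)/13) = 1.
  m_5 = 13*1 - 12 = 1, d_5 = (183 - 1^2)/13 = 182/13 = 14, a_5 = floor((13 + 1)/14) = 1.
  m_6 = 14*1 - 1 = 13, d_6 = (183 - 13^2)/14 = 14/14 = 1, a_6 = floor((13 + 13)/1) = 26.
  m_7 = 1*26 - 13 = 13, d_7 = (183 - 13^2)/1 = 14/1 = 14: (m_7, d_7) = (m_1, d_1) = (13, 14), so from here the quotients repeat a_1, ..., a_6; the period length is 6.
So sqrt(183) = [13; (1, 1, 8, 1, 1, 26)] with period length k = 6.
k is even, so the fundamental solution of x^2 - 183y^2 = 1 is (p_{k-1}, q_{k-1}) = (p_5, q_5); compute convergents through index 5.
Convergents (p_i = a_i*p_{i-1} + p_{i-2}, q_i = a_i*q_{i-1} + q_{i-2} with p_{-2}=0, p_{-1}=1, q_{-2}=1, q_{-1}=0):
  i=0: a_0=13, p_0 = 13*1 + 0 = 13, q_0 = 13*0 + 1 = 1.
  i=1: a_1=1, p_1 = 1*13 + 1 = 14, q_1 = 1*1 + 0 = 1.
  i=2: a_2=1, p_2 = 1*14 + 13 = 27, q_2 = 1*1 + 1 = 2.
  i=3: a_3=8, p_3 = 8*27 + 14 = 230, q_3 = 8*2 + 1 = 17.
  i=4: a_4=1, p_4 = 1*230 + 27 = 257, q_4 = 1*17 + 2 = 19.
  i=5: a_5=1, p_5 = 1*257 + 230 = 487, q_5 = 1*19 + 17 = 36.
Check: 487^2 - 183*36^2 = 237169 - 237168 = 1, so (x, y) = (487, 36) solves the equation, and by the theorem it is the least positive solution.

(x, y) = (487, 36)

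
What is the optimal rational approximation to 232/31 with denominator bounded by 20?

Expand x = 232/31 as a continued fraction with the Euclidean algorithm:
  232 = 7*31 + 15, so a_0 = 7.
  31 = 2*15 + 1, so a_1 = 2.
  15 = 15*1 + 0, so a_2 = 15.
so x = [7; 2, 15].
Convergents (p_i = a_i*p_{i-1} + p_{i-2}, q_i = a_i*q_{i-1} + q_{i-2} with p_{-2}=0, p_{-1}=1, q_{-2}=1, q_{-1}=0), until the denominator exceeds 20:
  i=0: a_0=7, p_0 = 7*1 + 0 = 7, q_0 = 7*0 + 1 = 1.
  i=1: a_1=2, p_1 = 2*7 + 1 = 15, q_1 = 2*1 + 0 = 2.
  i=2: a_2=15, p_2 = 15*15 + 7 = 232, q_2 = 15*2 + 1 = 31.
q_2 = 31 > 20, so the last convergent with denominator <= 20 is p_1/q_1 = 15/2.
The closest fraction with denominator <= 20 is either p_1/q_1 or the intermediate fraction (k*p_1 + p_0)/(k*q_1 + q_0) with the largest k >= 1 whose denominator stays <= 20; these approach x as k grows, and every other convergent or intermediate fraction in range is farther away.
Largest k: floor((20 - q_0)/q_1) = floor((20 - 1)/2) = 9.
That gives (9*15 + 7)/(9*2 + 1) = 142/19.
Compare the errors: |x - 15/2| = |232*2 - 15*31|/(31*2) = 1/62, and |x - 142/19| = |232*19 - 142*31|/(31*19) = 6/589.
Cross-multiplying, 6*62 = 372 < 589 = 1*589, so 6/589 is smaller: the intermediate fraction 142/19 is closer to x than 15/2.

142/19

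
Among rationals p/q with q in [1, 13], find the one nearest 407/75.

Expand x = 407/75 as a continued fraction with the Euclidean algorithm:
  407 = 5*75 + 32, so a_0 = 5.
  75 = 2*32 + 11, so a_1 = 2.
  32 = 2*11 + 10, so a_2 = 2.
  11 = 1*10 + 1, so a_3 = 1.
  10 = 10*1 + 0, so a_4 = 10.
so x = [5; 2, 2, 1, 10].
Convergents (p_i = a_i*p_{i-1} + p_{i-2}, q_i = a_i*q_{i-1} + q_{i-2} with p_{-2}=0, p_{-1}=1, q_{-2}=1, q_{-1}=0), until the denominator exceeds 13:
  i=0: a_0=5, p_0 = 5*1 + 0 = 5, q_0 = 5*0 + 1 = 1.
  i=1: a_1=2, p_1 = 2*5 + 1 = 11, q_1 = 2*1 + 0 = 2.
  i=2: a_2=2, p_2 = 2*11 + 5 = 27, q_2 = 2*2 + 1 = 5.
  i=3: a_3=1, p_3 = 1*27 + 11 = 38, q_3 = 1*5 + 2 = 7.
  i=4: a_4=10, p_4 = 10*38 + 27 = 407, q_4 = 10*7 + 5 = 75.
q_4 = 75 > 13, so the last convergent with denominator <= 13 is p_3/q_3 = 38/7.
The closest fraction with denominator <= 13 is either p_3/q_3 or the intermediate fraction (k*p_3 + p_2)/(k*q_3 + q_2) with the largest k >= 1 whose denominator stays <= 13; these approach x as k grows, and every other convergent or intermediate fraction in range is farther away.
Largest k: floor((13 - q_2)/q_3) = floor((13 - 5)/7) = 1.
That gives (1*38 + 27)/(1*7 + 5) = 65/12.
Compare the errors: |x - 38/7| = |407*7 - 38*75|/(75*7) = 1/525, and |x - 65/12| = |407*12 - 65*75|/(75*12) = 9/900.
Cross-multiplying, 1*900 = 900 < 4725 = 9*525, so 1/525 is smaller: the convergent 38/7 is closer to x than 65/12.

38/7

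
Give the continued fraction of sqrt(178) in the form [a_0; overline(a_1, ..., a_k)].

Write x_i = (sqrt(178) + m_i)/d_i with (m_0, d_0) = (0, 1). a_0 = floor(sqrt(178)) = 13, since 13^2 = 169 <= 178 < 196 = 14^2.
Iterate m_{i+1} = d_i*a_i - m_i, d_{i+1} = (178 - m_{i+1}^2)/d_i, a_{i+1} = floor((a_0 + m_{i+1})/d_{i+1}):
  m_1 = 1*13 - 0 = 13, d_1 = (178 - 13^2)/1 = 9/1 = 9, a_1 = floor((13 + 13)/9) = 2.
  m_2 = 9*2 - 13 = 5, d_2 = (178 - 5^2)/9 = 153/9 = 17, a_2 = floor((13 + 5)/17) = 1.
  m_3 = 17*1 - 5 = 12, d_3 = (178 - 12^2)/17 = 34/17 = 2, a_3 = floor((13 + 12)/2) = 12.
  m_4 = 2*12 - 12 = 12, d_4 = (178 - 12^2)/2 = 34/2 = 17, a_4 = floor((13 + 12)/17) = 1.
  m_5 = 17*1 - 12 = 5, d_5 = (178 - 5^2)/17 = 153/17 = 9, a_5 = floor((13 + 5)/9) = 2.
  m_6 = 9*2 - 5 = 13, d_6 = (178 - 13^2)/9 = 9/9 = 1, a_6 = floor((13 + 13)/1) = 26.
  m_7 = 1*26 - 13 = 13, d_7 = (178 - 13^2)/1 = 9/1 = 9: (m_7, d_7) = (m_1, d_1) = (13, 9), so from here the quotients repeat a_1, ..., a_6; the period length is 6.
Hence the expansion of sqrt(178) is a_0 = 13 followed by the repeating block 2, 1, 12, 1, 2, 26 (period 6).

[13; overline(2, 1, 12, 1, 2, 26)]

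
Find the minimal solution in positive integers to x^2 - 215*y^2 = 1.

First expand sqrt(215) as a continued fraction. With x_i = (sqrt(215) + m_i)/d_i and (m_0, d_0) = (0, 1): a_0 = floor(sqrt(215)) = 14, since 14^2 = 196 <= 215 < 225 = 15^2.
Iterate m_{i+1} = d_i*a_i - m_i, d_{i+1} = (215 - m_{i+1}^2)/d_i, a_{i+1} = floor((a_0 + m_{i+1})/d_{i+1}):
  m_1 = 1*14 - 0 = 14, d_1 = (215 - 14^2)/1 = 19/1 = 19, a_1 = floor((14 + 14)/19) = 1.
  m_2 = 19*1 - 14 = 5, d_2 = (215 - 5^2)/19 = 190/19 = 10, a_2 = floor((14 + 5)/10) = 1.
  m_3 = 10*1 - 5 = 5, d_3 = (215 - 5^2)/10 = 190/10 = 19, a_3 = floor((14 + 5)/19) = 1.
  m_4 = 19*1 - 5 = 14, d_4 = (215 - 14^2)/19 = 19/19 = 1, a_4 = floor((14 + 14)/1) = 28.
  m_5 = 1*28 - 14 = 14, d_5 = (215 - 14^2)/1 = 19/1 = 19: (m_5, d_5) = (m_1, d_1) = (14, 19), so from here the quotients repeat a_1, ..., a_4; the period length is 4.
So sqrt(215) = [14; (1, 1, 1, 28)] with period length k = 4.
k is even, so the fundamental solution of x^2 - 215y^2 = 1 is (p_{k-1}, q_{k-1}) = (p_3, q_3); compute convergents through index 3.
Convergents (p_i = a_i*p_{i-1} + p_{i-2}, q_i = a_i*q_{i-1} + q_{i-2} with p_{-2}=0, p_{-1}=1, q_{-2}=1, q_{-1}=0):
  i=0: a_0=14, p_0 = 14*1 + 0 = 14, q_0 = 14*0 + 1 = 1.
  i=1: a_1=1, p_1 = 1*14 + 1 = 15, q_1 = 1*1 + 0 = 1.
  i=2: a_2=1, p_2 = 1*15 + 14 = 29, q_2 = 1*1 + 1 = 2.
  i=3: a_3=1, p_3 = 1*29 + 15 = 44, q_3 = 1*2 + 1 = 3.
Check: 44^2 - 215*3^2 = 1936 - 1935 = 1, so (x, y) = (44, 3) solves the equation, and by the theorem it is the least positive solution.

(x, y) = (44, 3)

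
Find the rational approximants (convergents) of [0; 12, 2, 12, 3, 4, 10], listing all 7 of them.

Using the convergent recurrence p_i = a_i*p_{i-1} + p_{i-2}, q_i = a_i*q_{i-1} + q_{i-2} with p_{-2}=0, p_{-1}=1, q_{-2}=1, q_{-1}=0:
  i=0: a_0=0, p_0 = 0*1 + 0 = 0, q_0 = 0*0 + 1 = 1.
  i=1: a_1=12, p_1 = 12*0 + 1 = 1, q_1 = 12*1 + 0 = 12.
  i=2: a_2=2, p_2 = 2*1 + 0 = 2, q_2 = 2*12 + 1 = 25.
  i=3: a_3=12, p_3 = 12*2 + 1 = 25, q_3 = 12*25 + 12 = 312.
  i=4: a_4=3, p_4 = 3*25 + 2 = 77, q_4 = 3*312 + 25 = 961.
  i=5: a_5=4, p_5 = 4*77 + 25 = 333, q_5 = 4*961 + 312 = 4156.
  i=6: a_6=10, p_6 = 10*333 + 77 = 3407, q_6 = 10*4156 + 961 = 42521.

0/1, 1/12, 2/25, 25/312, 77/961, 333/4156, 3407/42521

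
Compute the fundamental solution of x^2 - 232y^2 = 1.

First expand sqrt(232) as a continued fraction. With x_i = (sqrt(232) + m_i)/d_i and (m_0, d_0) = (0, 1): a_0 = floor(sqrt(232)) = 15, since 15^2 = 225 <= 232 < 256 = 16^2.
Iterate m_{i+1} = d_i*a_i - m_i, d_{i+1} = (232 - m_{i+1}^2)/d_i, a_{i+1} = floor((a_0 + m_{i+1})/d_{i+1}):
  m_1 = 1*15 - 0 = 15, d_1 = (232 - 15^2)/1 = 7/1 = 7, a_1 = floor((15 + 15)/7) = 4.
  m_2 = 7*4 - 15 = 13, d_2 = (232 - 13^2)/7 = 63/7 = 9, a_2 = floor((15 + 13)/9) = 3.
  m_3 = 9*3 - 13 = 14, d_3 = (232 - 14^2)/9 = 36/9 = 4, a_3 = floor((15 + 14)/4) = 7.
  m_4 = 4*7 - 14 = 14, d_4 = (232 - 14^2)/4 = 36/4 = 9, a_4 = floor((15 + 14)/9) = 3.
  m_5 = 9*3 - 14 = 13, d_5 = (232 - 13^2)/9 = 63/9 = 7, a_5 = floor((15 + 13)/7) = 4.
  m_6 = 7*4 - 13 = 15, d_6 = (232 - 15^2)/7 = 7/7 = 1, a_6 = floor((15 + 15)/1) = 30.
  m_7 = 1*30 - 15 = 15, d_7 = (232 - 15^2)/1 = 7/1 = 7: (m_7, d_7) = (m_1, d_1) = (15, 7), so from here the quotients repeat a_1, ..., a_6; the period length is 6.
So sqrt(232) = [15; (4, 3, 7, 3, 4, 30)] with period length k = 6.
k is even, so the fundamental solution of x^2 - 232y^2 = 1 is (p_{k-1}, q_{k-1}) = (p_5, q_5); compute convergents through index 5.
Convergents (p_i = a_i*p_{i-1} + p_{i-2}, q_i = a_i*q_{i-1} + q_{i-2} with p_{-2}=0, p_{-1}=1, q_{-2}=1, q_{-1}=0):
  i=0: a_0=15, p_0 = 15*1 + 0 = 15, q_0 = 15*0 + 1 = 1.
  i=1: a_1=4, p_1 = 4*15 + 1 = 61, q_1 = 4*1 + 0 = 4.
  i=2: a_2=3, p_2 = 3*61 + 15 = 198, q_2 = 3*4 + 1 = 13.
  i=3: a_3=7, p_3 = 7*198 + 61 = 1447, q_3 = 7*13 + 4 = 95.
  i=4: a_4=3, p_4 = 3*1447 + 198 = 4539, q_4 = 3*95 + 13 = 298.
  i=5: a_5=4, p_5 = 4*4539 + 1447 = 19603, q_5 = 4*298 + 95 = 1287.
Check: 19603^2 - 232*1287^2 = 384277609 - 384277608 = 1, so (x, y) = (19603, 1287) solves the equation, and by the theorem it is the least positive solution.

(x, y) = (19603, 1287)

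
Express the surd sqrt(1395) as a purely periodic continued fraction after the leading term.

Write x_i = (sqrt(1395) + m_i)/d_i with (m_0, d_0) = (0, 1). a_0 = floor(sqrt(1395)) = 37, since 37^2 = 1369 <= 1395 < 1444 = 38^2.
Iterate m_{i+1} = d_i*a_i - m_i, d_{i+1} = (1395 - m_{i+1}^2)/d_i, a_{i+1} = floor((a_0 + m_{i+1})/d_{i+1}):
  m_1 = 1*37 - 0 = 37, d_1 = (1395 - 37^2)/1 = 26/1 = 26, a_1 = floor((37 + 37)/26) = 2.
  m_2 = 26*2 - 37 = 15, d_2 = (1395 - 15^2)/26 = 1170/26 = 45, a_2 = floor((37 + 15)/45) = 1.
  m_3 = 45*1 - 15 = 30, d_3 = (1395 - 30^2)/45 = 495/45 = 11, a_3 = floor((37 + 30)/11) = 6.
  m_4 = 11*6 - 30 = 36, d_4 = (1395 - 36^2)/11 = 99/11 = 9, a_4 = floor((37 + 36)/9) = 8.
  m_5 = 9*8 - 36 = 36, d_5 = (1395 - 36^2)/9 = 99/9 = 11, a_5 = floor((37 + 36)/11) = 6.
  m_6 = 11*6 - 36 = 30, d_6 = (1395 - 30^2)/11 = 495/11 = 45, a_6 = floor((37 + 30)/45) = 1.
  m_7 = 45*1 - 30 = 15, d_7 = (1395 - 15^2)/45 = 1170/45 = 26, a_7 = floor((37 + 15)/26) = 2.
  m_8 = 26*2 - 15 = 37, d_8 = (1395 - 37^2)/26 = 26/26 = 1, a_8 = floor((37 + 37)/1) = 74.
  m_9 = 1*74 - 37 = 37, d_9 = (1395 - 37^2)/1 = 26/1 = 26: (m_9, d_9) = (m_1, d_1) = (37, 26), so from here the quotients repeat a_1, ..., a_8; the period length is 8.
Hence the expansion of sqrt(1395) is a_0 = 37 followed by the repeating block 2, 1, 6, 8, 6, 1, 2, 74 (period 8).

[37; (2, 1, 6, 8, 6, 1, 2, 74)]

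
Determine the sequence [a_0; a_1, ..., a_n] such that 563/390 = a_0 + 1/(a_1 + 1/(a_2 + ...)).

[1; 2, 3, 1, 13, 1, 2]

Run the Euclidean algorithm on 563 and 390; the successive quotients are the partial quotients a_0, a_1, ... (each step inverts the fractional part left over by the previous one):
  563 = 1*390 + 173, so a_0 = 1.
  390 = 2*173 + 44, so a_1 = 2.
  173 = 3*44 + 41, so a_2 = 3.
  44 = 1*41 + 3, so a_3 = 1.
  41 = 13*3 + 2, so a_4 = 13.
  3 = 1*2 + 1, so a_5 = 1.
  2 = 2*1 + 0, so a_6 = 2.
The remainder reaches 0 after 7 divisions, so the expansion has 7 partial quotients, read off in order.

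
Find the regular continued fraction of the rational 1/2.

[0; 2]

Run the Euclidean algorithm on 1 and 2; the successive quotients are the partial quotients a_0, a_1, ... (each step inverts the fractional part left over by the previous one):
  1 = 0*2 + 1, so a_0 = 0.
  2 = 2*1 + 0, so a_1 = 2.
The remainder reaches 0 after 2 divisions, so the expansion has 2 partial quotients, read off in order.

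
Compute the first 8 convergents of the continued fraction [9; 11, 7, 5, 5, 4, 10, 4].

9/1, 100/11, 709/78, 3645/401, 18934/2083, 79381/8733, 812744/89413, 3330357/366385

Using the convergent recurrence p_i = a_i*p_{i-1} + p_{i-2}, q_i = a_i*q_{i-1} + q_{i-2} with p_{-2}=0, p_{-1}=1, q_{-2}=1, q_{-1}=0:
  i=0: a_0=9, p_0 = 9*1 + 0 = 9, q_0 = 9*0 + 1 = 1.
  i=1: a_1=11, p_1 = 11*9 + 1 = 100, q_1 = 11*1 + 0 = 11.
  i=2: a_2=7, p_2 = 7*100 + 9 = 709, q_2 = 7*11 + 1 = 78.
  i=3: a_3=5, p_3 = 5*709 + 100 = 3645, q_3 = 5*78 + 11 = 401.
  i=4: a_4=5, p_4 = 5*3645 + 709 = 18934, q_4 = 5*401 + 78 = 2083.
  i=5: a_5=4, p_5 = 4*18934 + 3645 = 79381, q_5 = 4*2083 + 401 = 8733.
  i=6: a_6=10, p_6 = 10*79381 + 18934 = 812744, q_6 = 10*8733 + 2083 = 89413.
  i=7: a_7=4, p_7 = 4*812744 + 79381 = 3330357, q_7 = 4*89413 + 8733 = 366385.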